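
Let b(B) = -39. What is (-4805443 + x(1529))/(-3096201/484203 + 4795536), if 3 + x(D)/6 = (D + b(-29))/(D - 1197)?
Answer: -64374954770228/64242271731127 ≈ -1.0021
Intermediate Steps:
x(D) = -18 + 6*(-39 + D)/(-1197 + D) (x(D) = -18 + 6*((D - 39)/(D - 1197)) = -18 + 6*((-39 + D)/(-1197 + D)) = -18 + 6*(-39 + D)/(-1197 + D))
(-4805443 + x(1529))/(-3096201/484203 + 4795536) = (-4805443 + 12*(1776 - 1*1529)/(-1197 + 1529))/(-3096201/484203 + 4795536) = (-4805443 + 12*(1776 - 1529)/332)/(-3096201*1/484203 + 4795536) = (-4805443 + 12*(1/332)*247)/(-1032067/161401 + 4795536) = (-4805443 + 741/83)/(774003273869/161401) = -398851028/83*161401/774003273869 = -64374954770228/64242271731127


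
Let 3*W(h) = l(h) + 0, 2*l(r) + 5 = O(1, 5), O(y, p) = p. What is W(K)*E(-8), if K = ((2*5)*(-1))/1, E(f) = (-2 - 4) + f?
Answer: 0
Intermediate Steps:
l(r) = 0 (l(r) = -5/2 + (½)*5 = -5/2 + 5/2 = 0)
E(f) = -6 + f
K = -10 (K = (10*(-1))*1 = -10*1 = -10)
W(h) = 0 (W(h) = (0 + 0)/3 = (⅓)*0 = 0)
W(K)*E(-8) = 0*(-6 - 8) = 0*(-14) = 0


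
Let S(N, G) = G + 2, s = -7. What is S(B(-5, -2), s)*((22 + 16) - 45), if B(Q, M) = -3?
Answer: 35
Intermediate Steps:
S(N, G) = 2 + G
S(B(-5, -2), s)*((22 + 16) - 45) = (2 - 7)*((22 + 16) - 45) = -5*(38 - 45) = -5*(-7) = 35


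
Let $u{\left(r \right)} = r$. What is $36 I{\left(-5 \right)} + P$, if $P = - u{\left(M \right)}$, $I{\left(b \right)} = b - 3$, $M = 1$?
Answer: $-289$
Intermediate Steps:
$I{\left(b \right)} = -3 + b$
$P = -1$ ($P = \left(-1\right) 1 = -1$)
$36 I{\left(-5 \right)} + P = 36 \left(-3 - 5\right) - 1 = 36 \left(-8\right) - 1 = -288 - 1 = -289$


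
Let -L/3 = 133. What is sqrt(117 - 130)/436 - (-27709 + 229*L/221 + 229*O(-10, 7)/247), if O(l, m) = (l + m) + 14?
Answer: 118043317/4199 + I*sqrt(13)/436 ≈ 28112.0 + 0.0082696*I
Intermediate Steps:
L = -399 (L = -3*133 = -399)
O(l, m) = 14 + l + m
sqrt(117 - 130)/436 - (-27709 + 229*L/221 + 229*O(-10, 7)/247) = sqrt(117 - 130)/436 - (-6215060/221 + 229*(14 - 10 + 7)/247) = sqrt(-13)*(1/436) - 229/(1/((11*(1/247) - 399*1/221) - 121)) = (I*sqrt(13))*(1/436) - 229/(1/((11/247 - 399/221) - 121)) = I*sqrt(13)/436 - 229/(1/(-7394/4199 - 121)) = I*sqrt(13)/436 - 229/(1/(-515473/4199)) = I*sqrt(13)/436 - 229/(-4199/515473) = I*sqrt(13)/436 - 229*(-515473/4199) = I*sqrt(13)/436 + 118043317/4199 = 118043317/4199 + I*sqrt(13)/436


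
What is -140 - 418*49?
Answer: -20622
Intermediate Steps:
-140 - 418*49 = -140 - 20482 = -20622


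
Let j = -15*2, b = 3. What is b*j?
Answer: -90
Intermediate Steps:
j = -30
b*j = 3*(-30) = -90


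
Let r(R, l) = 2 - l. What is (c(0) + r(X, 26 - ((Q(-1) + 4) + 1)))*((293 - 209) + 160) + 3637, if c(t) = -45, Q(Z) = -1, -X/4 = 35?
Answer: -12223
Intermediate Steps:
X = -140 (X = -4*35 = -140)
(c(0) + r(X, 26 - ((Q(-1) + 4) + 1)))*((293 - 209) + 160) + 3637 = (-45 + (2 - (26 - ((-1 + 4) + 1))))*((293 - 209) + 160) + 3637 = (-45 + (2 - (26 - (3 + 1))))*(84 + 160) + 3637 = (-45 + (2 - (26 - 1*4)))*244 + 3637 = (-45 + (2 - (26 - 4)))*244 + 3637 = (-45 + (2 - 1*22))*244 + 3637 = (-45 + (2 - 22))*244 + 3637 = (-45 - 20)*244 + 3637 = -65*244 + 3637 = -15860 + 3637 = -12223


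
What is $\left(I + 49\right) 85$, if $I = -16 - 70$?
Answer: $-3145$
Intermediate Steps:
$I = -86$
$\left(I + 49\right) 85 = \left(-86 + 49\right) 85 = \left(-37\right) 85 = -3145$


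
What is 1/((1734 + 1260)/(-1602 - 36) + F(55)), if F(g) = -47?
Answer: -273/13330 ≈ -0.020480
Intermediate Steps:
1/((1734 + 1260)/(-1602 - 36) + F(55)) = 1/((1734 + 1260)/(-1602 - 36) - 47) = 1/(2994/(-1638) - 47) = 1/(2994*(-1/1638) - 47) = 1/(-499/273 - 47) = 1/(-13330/273) = -273/13330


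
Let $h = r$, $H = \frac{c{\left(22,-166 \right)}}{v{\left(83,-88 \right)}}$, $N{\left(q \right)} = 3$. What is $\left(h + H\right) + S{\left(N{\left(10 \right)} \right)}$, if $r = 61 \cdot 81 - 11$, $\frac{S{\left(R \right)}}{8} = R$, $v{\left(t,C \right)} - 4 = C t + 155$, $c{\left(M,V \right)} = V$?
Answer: $\frac{35396496}{7145} \approx 4954.0$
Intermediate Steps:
$v{\left(t,C \right)} = 159 + C t$ ($v{\left(t,C \right)} = 4 + \left(C t + 155\right) = 4 + \left(155 + C t\right) = 159 + C t$)
$S{\left(R \right)} = 8 R$
$H = \frac{166}{7145}$ ($H = - \frac{166}{159 - 7304} = - \frac{166}{-7145} = \left(-166\right) \left(- \frac{1}{7145}\right) = \frac{166}{7145} \approx 0.023233$)
$r = 4930$ ($r = 4941 - 11 = 4930$)
$h = 4930$
$\left(h + H\right) + S{\left(N{\left(10 \right)} \right)} = \left(4930 + \frac{166}{7145}\right) + 8 \cdot 3 = \frac{35225016}{7145} + 24 = \frac{35396496}{7145}$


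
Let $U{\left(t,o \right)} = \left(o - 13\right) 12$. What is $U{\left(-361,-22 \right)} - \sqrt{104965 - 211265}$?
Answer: $-420 - 10 i \sqrt{1063} \approx -420.0 - 326.04 i$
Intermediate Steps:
$U{\left(t,o \right)} = -156 + 12 o$ ($U{\left(t,o \right)} = \left(-13 + o\right) 12 = -156 + 12 o$)
$U{\left(-361,-22 \right)} - \sqrt{104965 - 211265} = \left(-156 + 12 \left(-22\right)\right) - \sqrt{104965 - 211265} = \left(-156 - 264\right) - \sqrt{-106300} = -420 - 10 i \sqrt{1063}$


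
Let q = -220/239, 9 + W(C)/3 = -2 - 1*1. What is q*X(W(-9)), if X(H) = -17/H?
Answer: -935/2151 ≈ -0.43468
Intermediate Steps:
W(C) = -36 (W(C) = -27 + 3*(-2 - 1*1) = -27 + 3*(-2 - 1) = -27 + 3*(-3) = -27 - 9 = -36)
q = -220/239 (q = -220*1/239 = -220/239 ≈ -0.92050)
q*X(W(-9)) = -(-3740)/(239*(-36)) = -(-3740)*(-1)/(239*36) = -220/239*17/36 = -935/2151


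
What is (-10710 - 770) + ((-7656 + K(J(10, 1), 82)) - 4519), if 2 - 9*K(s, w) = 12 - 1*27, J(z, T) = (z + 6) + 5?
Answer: -212878/9 ≈ -23653.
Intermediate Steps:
J(z, T) = 11 + z (J(z, T) = (6 + z) + 5 = 11 + z)
K(s, w) = 17/9 (K(s, w) = 2/9 - (12 - 1*27)/9 = 2/9 - (12 - 27)/9 = 2/9 - 1/9*(-15) = 2/9 + 5/3 = 17/9)
(-10710 - 770) + ((-7656 + K(J(10, 1), 82)) - 4519) = (-10710 - 770) + ((-7656 + 17/9) - 4519) = -11480 + (-68887/9 - 4519) = -11480 - 109558/9 = -212878/9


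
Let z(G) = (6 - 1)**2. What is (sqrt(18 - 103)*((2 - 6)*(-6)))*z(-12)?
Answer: 600*I*sqrt(85) ≈ 5531.7*I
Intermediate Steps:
z(G) = 25 (z(G) = 5**2 = 25)
(sqrt(18 - 103)*((2 - 6)*(-6)))*z(-12) = (sqrt(18 - 103)*((2 - 6)*(-6)))*25 = (sqrt(-85)*(-4*(-6)))*25 = ((I*sqrt(85))*24)*25 = (24*I*sqrt(85))*25 = 600*I*sqrt(85)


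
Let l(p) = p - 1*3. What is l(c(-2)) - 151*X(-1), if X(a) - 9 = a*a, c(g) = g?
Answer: -1515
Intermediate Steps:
l(p) = -3 + p (l(p) = p - 3 = -3 + p)
X(a) = 9 + a² (X(a) = 9 + a*a = 9 + a²)
l(c(-2)) - 151*X(-1) = (-3 - 2) - 151*(9 + (-1)²) = -5 - 151*(9 + 1) = -5 - 151*10 = -5 - 1510 = -1515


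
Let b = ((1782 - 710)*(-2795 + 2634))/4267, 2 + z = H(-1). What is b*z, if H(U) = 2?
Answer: 0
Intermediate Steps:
z = 0 (z = -2 + 2 = 0)
b = -172592/4267 (b = (1072*(-161))*(1/4267) = -172592*1/4267 = -172592/4267 ≈ -40.448)
b*z = -172592/4267*0 = 0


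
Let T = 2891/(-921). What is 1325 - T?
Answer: 1223216/921 ≈ 1328.1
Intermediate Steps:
T = -2891/921 (T = 2891*(-1/921) = -2891/921 ≈ -3.1390)
1325 - T = 1325 - 1*(-2891/921) = 1325 + 2891/921 = 1223216/921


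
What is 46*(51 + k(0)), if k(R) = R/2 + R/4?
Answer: 2346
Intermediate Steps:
k(R) = 3*R/4 (k(R) = R*(½) + R*(¼) = R/2 + R/4 = 3*R/4)
46*(51 + k(0)) = 46*(51 + (¾)*0) = 46*(51 + 0) = 46*51 = 2346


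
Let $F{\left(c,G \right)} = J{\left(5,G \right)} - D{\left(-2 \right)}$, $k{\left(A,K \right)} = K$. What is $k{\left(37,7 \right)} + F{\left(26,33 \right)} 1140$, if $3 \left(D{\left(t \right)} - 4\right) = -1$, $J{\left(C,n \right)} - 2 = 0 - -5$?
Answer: $3807$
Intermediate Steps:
$J{\left(C,n \right)} = 7$ ($J{\left(C,n \right)} = 2 + \left(0 - -5\right) = 2 + \left(0 + 5\right) = 2 + 5 = 7$)
$D{\left(t \right)} = \frac{11}{3}$ ($D{\left(t \right)} = 4 + \frac{1}{3} \left(-1\right) = 4 - \frac{1}{3} = \frac{11}{3}$)
$F{\left(c,G \right)} = \frac{10}{3}$ ($F{\left(c,G \right)} = 7 - \frac{11}{3} = \frac{10}{3}$)
$k{\left(37,7 \right)} + F{\left(26,33 \right)} 1140 = 7 + \frac{10}{3} \cdot 1140 = 7 + 3800 = 3807$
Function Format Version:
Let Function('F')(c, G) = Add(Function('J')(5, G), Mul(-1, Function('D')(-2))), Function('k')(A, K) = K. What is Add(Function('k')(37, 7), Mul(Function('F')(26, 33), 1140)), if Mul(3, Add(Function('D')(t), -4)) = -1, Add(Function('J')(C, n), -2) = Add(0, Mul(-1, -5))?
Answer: 3807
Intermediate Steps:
Function('J')(C, n) = 7 (Function('J')(C, n) = Add(2, Add(0, Mul(-1, -5))) = Add(2, Add(0, 5)) = Add(2, 5) = 7)
Function('D')(t) = Rational(11, 3) (Function('D')(t) = Add(4, Mul(Rational(1, 3), -1)) = Add(4, Rational(-1, 3)) = Rational(11, 3))
Function('F')(c, G) = Rational(10, 3) (Function('F')(c, G) = Add(7, Mul(-1, Rational(11, 3))) = Add(7, Rational(-11, 3)) = Rational(10, 3))
Add(Function('k')(37, 7), Mul(Function('F')(26, 33), 1140)) = Add(7, Mul(Rational(10, 3), 1140)) = Add(7, 3800) = 3807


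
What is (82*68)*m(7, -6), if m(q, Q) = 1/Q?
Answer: -2788/3 ≈ -929.33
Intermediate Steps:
(82*68)*m(7, -6) = (82*68)/(-6) = 5576*(-⅙) = -2788/3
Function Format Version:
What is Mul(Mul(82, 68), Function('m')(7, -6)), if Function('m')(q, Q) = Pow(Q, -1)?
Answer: Rational(-2788, 3) ≈ -929.33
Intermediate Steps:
Mul(Mul(82, 68), Function('m')(7, -6)) = Mul(Mul(82, 68), Pow(-6, -1)) = Mul(5576, Rational(-1, 6)) = Rational(-2788, 3)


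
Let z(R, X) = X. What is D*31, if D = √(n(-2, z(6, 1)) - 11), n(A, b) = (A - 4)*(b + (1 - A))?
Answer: 31*I*√35 ≈ 183.4*I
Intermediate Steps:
n(A, b) = (-4 + A)*(1 + b - A)
D = I*√35 (D = √((-4 - 1*(-2)² - 4*1 + 5*(-2) - 2*1) - 11) = √((-4 - 1*4 - 4 - 10 - 2) - 11) = √((-4 - 4 - 4 - 10 - 2) - 11) = √(-24 - 11) = √(-35) = I*√35 ≈ 5.9161*I)
D*31 = (I*√35)*31 = 31*I*√35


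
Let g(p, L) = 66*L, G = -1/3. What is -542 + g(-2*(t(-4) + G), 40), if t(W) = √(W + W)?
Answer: 2098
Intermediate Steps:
G = -⅓ (G = -1*⅓ = -⅓ ≈ -0.33333)
t(W) = √2*√W (t(W) = √(2*W) = √2*√W)
-542 + g(-2*(t(-4) + G), 40) = -542 + 66*40 = -542 + 2640 = 2098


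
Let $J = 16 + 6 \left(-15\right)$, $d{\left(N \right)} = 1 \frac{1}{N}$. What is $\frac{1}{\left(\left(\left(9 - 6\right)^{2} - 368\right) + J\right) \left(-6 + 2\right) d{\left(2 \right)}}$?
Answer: $\frac{1}{866} \approx 0.0011547$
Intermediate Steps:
$d{\left(N \right)} = \frac{1}{N}$
$J = -74$ ($J = 16 - 90 = -74$)
$\frac{1}{\left(\left(\left(9 - 6\right)^{2} - 368\right) + J\right) \left(-6 + 2\right) d{\left(2 \right)}} = \frac{1}{\left(\left(\left(9 - 6\right)^{2} - 368\right) - 74\right) \frac{-6 + 2}{2}} = \frac{1}{\left(\left(3^{2} - 368\right) - 74\right) \left(\left(-4\right) \frac{1}{2}\right)} = \frac{1}{\left(\left(9 - 368\right) - 74\right) \left(-2\right)} = \frac{1}{-359 - 74} \left(- \frac{1}{2}\right) = \frac{1}{-433} \left(- \frac{1}{2}\right) = \left(- \frac{1}{433}\right) \left(- \frac{1}{2}\right) = \frac{1}{866}$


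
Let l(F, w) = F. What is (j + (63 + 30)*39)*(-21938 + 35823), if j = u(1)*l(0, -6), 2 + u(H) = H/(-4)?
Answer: 50360895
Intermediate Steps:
u(H) = -2 - H/4 (u(H) = -2 + H/(-4) = -2 + H*(-1/4) = -2 - H/4)
j = 0 (j = (-2 - 1/4*1)*0 = (-2 - 1/4)*0 = -9/4*0 = 0)
(j + (63 + 30)*39)*(-21938 + 35823) = (0 + (63 + 30)*39)*(-21938 + 35823) = (0 + 93*39)*13885 = (0 + 3627)*13885 = 3627*13885 = 50360895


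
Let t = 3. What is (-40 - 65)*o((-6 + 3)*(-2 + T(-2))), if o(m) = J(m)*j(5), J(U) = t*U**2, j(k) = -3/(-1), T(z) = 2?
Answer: 0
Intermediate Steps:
j(k) = 3 (j(k) = -3*(-1) = 3)
J(U) = 3*U**2
o(m) = 9*m**2 (o(m) = (3*m**2)*3 = 9*m**2)
(-40 - 65)*o((-6 + 3)*(-2 + T(-2))) = (-40 - 65)*(9*((-6 + 3)*(-2 + 2))**2) = -945*(-3*0)**2 = -945*0**2 = -945*0 = -105*0 = 0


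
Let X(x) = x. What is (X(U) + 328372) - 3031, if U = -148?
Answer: 325193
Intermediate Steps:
(X(U) + 328372) - 3031 = (-148 + 328372) - 3031 = 328224 - 3031 = 325193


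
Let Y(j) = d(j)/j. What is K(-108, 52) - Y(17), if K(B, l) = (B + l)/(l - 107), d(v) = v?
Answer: 1/55 ≈ 0.018182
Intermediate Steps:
K(B, l) = (B + l)/(-107 + l)
Y(j) = 1 (Y(j) = j/j = 1)
K(-108, 52) - Y(17) = (-108 + 52)/(-107 + 52) - 1*1 = -56/(-55) - 1 = -1/55*(-56) - 1 = 56/55 - 1 = 1/55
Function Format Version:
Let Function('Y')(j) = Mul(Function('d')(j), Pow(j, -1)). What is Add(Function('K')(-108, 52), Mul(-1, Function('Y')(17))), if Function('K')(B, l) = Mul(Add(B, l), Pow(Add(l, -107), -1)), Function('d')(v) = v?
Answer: Rational(1, 55) ≈ 0.018182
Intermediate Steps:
Function('K')(B, l) = Mul(Pow(Add(-107, l), -1), Add(B, l)) (Function('K')(B, l) = Mul(Add(B, l), Pow(Add(-107, l), -1)) = Mul(Pow(Add(-107, l), -1), Add(B, l)))
Function('Y')(j) = 1 (Function('Y')(j) = Mul(j, Pow(j, -1)) = 1)
Add(Function('K')(-108, 52), Mul(-1, Function('Y')(17))) = Add(Mul(Pow(Add(-107, 52), -1), Add(-108, 52)), Mul(-1, 1)) = Add(Mul(Pow(-55, -1), -56), -1) = Add(Mul(Rational(-1, 55), -56), -1) = Add(Rational(56, 55), -1) = Rational(1, 55)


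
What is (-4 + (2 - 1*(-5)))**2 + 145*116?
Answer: 16829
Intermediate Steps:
(-4 + (2 - 1*(-5)))**2 + 145*116 = (-4 + (2 + 5))**2 + 16820 = (-4 + 7)**2 + 16820 = 3**2 + 16820 = 9 + 16820 = 16829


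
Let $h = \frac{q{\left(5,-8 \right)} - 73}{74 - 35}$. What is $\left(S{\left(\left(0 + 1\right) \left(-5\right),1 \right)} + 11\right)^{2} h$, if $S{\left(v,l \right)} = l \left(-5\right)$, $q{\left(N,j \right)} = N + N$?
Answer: $- \frac{756}{13} \approx -58.154$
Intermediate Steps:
$q{\left(N,j \right)} = 2 N$
$S{\left(v,l \right)} = - 5 l$
$h = - \frac{21}{13}$ ($h = \frac{2 \cdot 5 - 73}{74 - 35} = \frac{10 - 73}{39} = \left(-63\right) \frac{1}{39} = - \frac{21}{13} \approx -1.6154$)
$\left(S{\left(\left(0 + 1\right) \left(-5\right),1 \right)} + 11\right)^{2} h = \left(\left(-5\right) 1 + 11\right)^{2} \left(- \frac{21}{13}\right) = \left(-5 + 11\right)^{2} \left(- \frac{21}{13}\right) = 6^{2} \left(- \frac{21}{13}\right) = 36 \left(- \frac{21}{13}\right) = - \frac{756}{13}$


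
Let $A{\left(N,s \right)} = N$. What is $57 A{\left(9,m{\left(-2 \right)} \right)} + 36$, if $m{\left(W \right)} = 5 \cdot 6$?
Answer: $549$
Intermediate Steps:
$m{\left(W \right)} = 30$
$57 A{\left(9,m{\left(-2 \right)} \right)} + 36 = 57 \cdot 9 + 36 = 513 + 36 = 549$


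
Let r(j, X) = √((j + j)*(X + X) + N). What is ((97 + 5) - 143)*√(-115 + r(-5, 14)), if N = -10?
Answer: -41*√(-115 + I*√290) ≈ -32.466 - 440.87*I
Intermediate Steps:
r(j, X) = √(-10 + 4*X*j) (r(j, X) = √((j + j)*(X + X) - 10) = √((2*j)*(2*X) - 10) = √(4*X*j - 10) = √(-10 + 4*X*j))
((97 + 5) - 143)*√(-115 + r(-5, 14)) = ((97 + 5) - 143)*√(-115 + √(-10 + 4*14*(-5))) = (102 - 143)*√(-115 + √(-10 - 280)) = -41*√(-115 + √(-290)) = -41*√(-115 + I*√290)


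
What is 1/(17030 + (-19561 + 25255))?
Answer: 1/22724 ≈ 4.4006e-5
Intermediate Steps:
1/(17030 + (-19561 + 25255)) = 1/(17030 + 5694) = 1/22724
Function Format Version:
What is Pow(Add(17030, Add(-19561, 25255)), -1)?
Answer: Rational(1, 22724) ≈ 4.4006e-5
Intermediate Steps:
Pow(Add(17030, Add(-19561, 25255)), -1) = Pow(Add(17030, 5694), -1) = Pow(22724, -1) = Rational(1, 22724)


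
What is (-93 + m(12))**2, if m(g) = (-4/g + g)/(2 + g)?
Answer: 305809/36 ≈ 8494.7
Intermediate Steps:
m(g) = (g - 4/g)/(2 + g)
(-93 + m(12))**2 = (-93 + (-2 + 12)/12)**2 = (-93 + (1/12)*10)**2 = (-93 + 5/6)**2 = (-553/6)**2 = 305809/36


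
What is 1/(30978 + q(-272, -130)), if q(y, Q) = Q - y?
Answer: 1/31120 ≈ 3.2134e-5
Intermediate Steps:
1/(30978 + q(-272, -130)) = 1/(30978 + (-130 - 1*(-272))) = 1/(30978 + (-130 + 272)) = 1/(30978 + 142) = 1/31120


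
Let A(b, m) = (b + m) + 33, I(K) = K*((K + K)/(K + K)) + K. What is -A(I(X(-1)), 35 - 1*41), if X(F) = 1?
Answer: -29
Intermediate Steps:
I(K) = 2*K (I(K) = K*((2*K)/((2*K))) + K = K*((2*K)*(1/(2*K))) + K = K*1 + K = K + K = 2*K)
A(b, m) = 33 + b + m
-A(I(X(-1)), 35 - 1*41) = -(33 + 2*1 + (35 - 1*41)) = -(33 + 2 + (35 - 41)) = -(33 + 2 - 6) = -1*29 = -29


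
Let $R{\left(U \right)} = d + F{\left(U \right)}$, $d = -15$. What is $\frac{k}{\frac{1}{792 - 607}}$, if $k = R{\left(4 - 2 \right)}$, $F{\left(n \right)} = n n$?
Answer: $-2035$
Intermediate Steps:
$F{\left(n \right)} = n^{2}$
$R{\left(U \right)} = -15 + U^{2}$
$k = -11$ ($k = -15 + \left(4 - 2\right)^{2} = -15 + 2^{2} = -15 + 4 = -11$)
$\frac{k}{\frac{1}{792 - 607}} = - \frac{11}{\frac{1}{792 - 607}} = - \frac{11}{\frac{1}{185}} = - 11 \frac{1}{\frac{1}{185}} = \left(-11\right) 185 = -2035$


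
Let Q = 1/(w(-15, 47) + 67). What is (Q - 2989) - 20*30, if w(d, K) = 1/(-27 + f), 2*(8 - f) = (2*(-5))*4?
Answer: -244051/68 ≈ -3589.0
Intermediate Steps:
f = 28 (f = 8 - 2*(-5)*4/2 = 8 - (-5)*4 = 8 - ½*(-40) = 8 + 20 = 28)
w(d, K) = 1 (w(d, K) = 1/(-27 + 28) = 1/1 = 1)
Q = 1/68 (Q = 1/(1 + 67) = 1/68 ≈ 0.014706)
(Q - 2989) - 20*30 = (1/68 - 2989) - 20*30 = -203251/68 - 600 = -244051/68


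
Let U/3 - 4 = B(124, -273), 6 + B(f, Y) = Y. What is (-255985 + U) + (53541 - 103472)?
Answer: -306741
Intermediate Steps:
B(f, Y) = -6 + Y
U = -825 (U = 12 + 3*(-6 - 273) = 12 + 3*(-279) = 12 - 837 = -825)
(-255985 + U) + (53541 - 103472) = (-255985 - 825) + (53541 - 103472) = -256810 - 49931 = -306741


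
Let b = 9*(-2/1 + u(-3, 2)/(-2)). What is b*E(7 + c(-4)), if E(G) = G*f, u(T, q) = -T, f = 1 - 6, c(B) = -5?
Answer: 315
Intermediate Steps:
f = -5
E(G) = -5*G (E(G) = G*(-5) = -5*G)
b = -63/2 (b = 9*(-2/1 - 1*(-3)/(-2)) = 9*(-2*1 + 3*(-½)) = 9*(-2 - 3/2) = 9*(-7/2) = -63/2 ≈ -31.500)
b*E(7 + c(-4)) = -(-315)*(7 - 5)/2 = -(-315)*2/2 = -63/2*(-10) = 315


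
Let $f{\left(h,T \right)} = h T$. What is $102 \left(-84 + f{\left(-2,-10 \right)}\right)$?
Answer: $-6528$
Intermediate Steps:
$f{\left(h,T \right)} = T h$
$102 \left(-84 + f{\left(-2,-10 \right)}\right) = 102 \left(-84 - -20\right) = 102 \left(-84 + 20\right) = 102 \left(-64\right) = -6528$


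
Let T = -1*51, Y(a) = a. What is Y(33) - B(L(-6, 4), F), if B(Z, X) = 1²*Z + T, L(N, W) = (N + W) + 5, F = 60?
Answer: 81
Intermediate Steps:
T = -51
L(N, W) = 5 + N + W
B(Z, X) = -51 + Z (B(Z, X) = 1²*Z - 51 = 1*Z - 51 = Z - 51 = -51 + Z)
Y(33) - B(L(-6, 4), F) = 33 - (-51 + (5 - 6 + 4)) = 33 - (-51 + 3) = 33 - 1*(-48) = 33 + 48 = 81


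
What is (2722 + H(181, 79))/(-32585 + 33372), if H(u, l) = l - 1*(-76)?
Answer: 2877/787 ≈ 3.6557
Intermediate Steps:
H(u, l) = 76 + l (H(u, l) = l + 76 = 76 + l)
(2722 + H(181, 79))/(-32585 + 33372) = (2722 + (76 + 79))/(-32585 + 33372) = (2722 + 155)/787 = 2877*(1/787) = 2877/787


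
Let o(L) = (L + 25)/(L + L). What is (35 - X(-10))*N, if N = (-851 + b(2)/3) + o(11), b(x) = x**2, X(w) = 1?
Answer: -951490/33 ≈ -28833.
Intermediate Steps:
o(L) = (25 + L)/(2*L) (o(L) = (25 + L)/((2*L)) = (25 + L)*(1/(2*L)) = (25 + L)/(2*L))
N = -27985/33 (N = (-851 + 2**2/3) + (1/2)*(25 + 11)/11 = (-851 + (1/3)*4) + (1/2)*(1/11)*36 = (-851 + 4/3) + 18/11 = -2549/3 + 18/11 = -27985/33 ≈ -848.03)
(35 - X(-10))*N = (35 - 1*1)*(-27985/33) = (35 - 1)*(-27985/33) = 34*(-27985/33) = -951490/33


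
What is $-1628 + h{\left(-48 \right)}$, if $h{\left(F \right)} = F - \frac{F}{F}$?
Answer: $-1677$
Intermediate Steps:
$h{\left(F \right)} = -1 + F$ ($h{\left(F \right)} = F - 1 = -1 + F$)
$-1628 + h{\left(-48 \right)} = -1628 - 49 = -1677$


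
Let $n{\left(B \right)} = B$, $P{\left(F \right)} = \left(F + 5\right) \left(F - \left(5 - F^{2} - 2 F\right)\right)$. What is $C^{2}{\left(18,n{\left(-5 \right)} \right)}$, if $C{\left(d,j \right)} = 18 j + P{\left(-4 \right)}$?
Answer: $8281$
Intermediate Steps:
$P{\left(F \right)} = \left(5 + F\right) \left(-5 + F^{2} + 3 F\right)$ ($P{\left(F \right)} = \left(5 + F\right) \left(F + \left(-5 + F^{2} + 2 F\right)\right) = \left(5 + F\right) \left(-5 + F^{2} + 3 F\right)$)
$C{\left(d,j \right)} = -1 + 18 j$ ($C{\left(d,j \right)} = 18 j + \left(-25 + \left(-4\right)^{3} + 8 \left(-4\right)^{2} + 10 \left(-4\right)\right) = 18 j - 1 = -1 + 18 j$)
$C^{2}{\left(18,n{\left(-5 \right)} \right)} = \left(-1 + 18 \left(-5\right)\right)^{2} = \left(-1 - 90\right)^{2} = \left(-91\right)^{2} = 8281$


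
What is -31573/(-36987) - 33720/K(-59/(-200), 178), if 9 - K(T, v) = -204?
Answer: -413492197/2626077 ≈ -157.46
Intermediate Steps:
K(T, v) = 213 (K(T, v) = 9 - 1*(-204) = 9 + 204 = 213)
-31573/(-36987) - 33720/K(-59/(-200), 178) = -31573/(-36987) - 33720/213 = -31573*(-1/36987) - 33720*1/213 = 31573/36987 - 11240/71 = -413492197/2626077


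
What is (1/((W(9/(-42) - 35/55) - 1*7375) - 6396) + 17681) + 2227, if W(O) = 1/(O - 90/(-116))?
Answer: 45828016753/2301990 ≈ 19908.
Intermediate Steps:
W(O) = 1/(45/58 + O) (W(O) = 1/(O - 90*(-1/116)) = 1/(O + 45/58) = 1/(45/58 + O))
(1/((W(9/(-42) - 35/55) - 1*7375) - 6396) + 17681) + 2227 = (1/((58/(45 + 58*(9/(-42) - 35/55)) - 1*7375) - 6396) + 17681) + 2227 = (1/((58/(45 + 58*(9*(-1/42) - 35*1/55)) - 7375) - 6396) + 17681) + 2227 = (1/((58/(45 + 58*(-3/14 - 7/11)) - 7375) - 6396) + 17681) + 2227 = (1/((58/(45 + 58*(-131/154)) - 7375) - 6396) + 17681) + 2227 = (1/((58/(45 - 3799/77) - 7375) - 6396) + 17681) + 2227 = (1/((58/(-334/77) - 7375) - 6396) + 17681) + 2227 = (1/((58*(-77/334) - 7375) - 6396) + 17681) + 2227 = (1/((-2233/167 - 7375) - 6396) + 17681) + 2227 = (1/(-1233858/167 - 6396) + 17681) + 2227 = (1/(-2301990/167) + 17681) + 2227 = (-167/2301990 + 17681) + 2227 = 40701485023/2301990 + 2227 = 45828016753/2301990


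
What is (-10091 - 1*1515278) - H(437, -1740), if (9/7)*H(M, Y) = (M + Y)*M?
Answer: -9742444/9 ≈ -1.0825e+6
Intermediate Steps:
H(M, Y) = 7*M*(M + Y)/9 (H(M, Y) = 7*((M + Y)*M)/9 = 7*(M*(M + Y))/9 = 7*M*(M + Y)/9)
(-10091 - 1*1515278) - H(437, -1740) = (-10091 - 1*1515278) - 7*437*(437 - 1740)/9 = (-10091 - 1515278) - 7*437*(-1303)/9 = -1525369 - 1*(-3985877/9) = -1525369 + 3985877/9 = -9742444/9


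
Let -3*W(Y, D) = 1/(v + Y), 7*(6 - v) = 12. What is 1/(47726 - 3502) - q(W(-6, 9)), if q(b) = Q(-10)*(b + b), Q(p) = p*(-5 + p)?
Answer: -7739197/132672 ≈ -58.333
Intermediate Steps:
v = 30/7 (v = 6 - 1/7*12 = 6 - 12/7 = 30/7 ≈ 4.2857)
W(Y, D) = -1/(3*(30/7 + Y))
q(b) = 300*b (q(b) = (-10*(-5 - 10))*(b + b) = (-10*(-15))*(2*b) = 150*(2*b) = 300*b)
1/(47726 - 3502) - q(W(-6, 9)) = 1/(47726 - 3502) - 300*(-7/(90 + 21*(-6))) = 1/44224 - 300*(-7/(90 - 126)) = 1/44224 - 300*(-7/(-36)) = 1/44224 - 300*(-7*(-1/36)) = 1/44224 - 300*7/36 = 1/44224 - 1*175/3 = 1/44224 - 175/3 = -7739197/132672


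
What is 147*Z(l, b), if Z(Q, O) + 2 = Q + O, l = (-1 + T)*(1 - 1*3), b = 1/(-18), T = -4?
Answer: 7007/6 ≈ 1167.8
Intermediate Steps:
b = -1/18 ≈ -0.055556
l = 10 (l = (-1 - 4)*(1 - 1*3) = -5*(1 - 3) = -5*(-2) = 10)
Z(Q, O) = -2 + O + Q (Z(Q, O) = -2 + (Q + O) = -2 + (O + Q) = -2 + O + Q)
147*Z(l, b) = 147*(-2 - 1/18 + 10) = 147*(143/18) = 7007/6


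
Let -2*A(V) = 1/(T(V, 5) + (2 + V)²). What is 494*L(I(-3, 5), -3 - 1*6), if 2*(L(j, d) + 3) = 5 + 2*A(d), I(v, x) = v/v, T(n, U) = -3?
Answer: -11609/46 ≈ -252.37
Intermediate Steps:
A(V) = -1/(2*(-3 + (2 + V)²))
I(v, x) = 1
L(j, d) = -½ - 1/(-6 + 2*(2 + d)²) (L(j, d) = -3 + (5 + 2*(-1/(-6 + 2*(2 + d)²)))/2 = -3 + (5 - 2/(-6 + 2*(2 + d)²))/2 = -3 + (5/2 - 1/(-6 + 2*(2 + d)²)) = -½ - 1/(-6 + 2*(2 + d)²))
494*L(I(-3, 5), -3 - 1*6) = 494*((2 - (2 + (-3 - 1*6))²)/(2*(-3 + (2 + (-3 - 1*6))²))) = 494*((2 - (2 + (-3 - 6))²)/(2*(-3 + (2 + (-3 - 6))²))) = 494*((2 - (2 - 9)²)/(2*(-3 + (2 - 9)²))) = 494*((2 - 1*(-7)²)/(2*(-3 + (-7)²))) = 494*((2 - 1*49)/(2*(-3 + 49))) = 494*((½)*(2 - 49)/46) = 494*((½)*(1/46)*(-47)) = 494*(-47/92) = -11609/46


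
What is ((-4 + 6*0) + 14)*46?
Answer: 460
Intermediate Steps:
((-4 + 6*0) + 14)*46 = ((-4 + 0) + 14)*46 = (-4 + 14)*46 = 10*46 = 460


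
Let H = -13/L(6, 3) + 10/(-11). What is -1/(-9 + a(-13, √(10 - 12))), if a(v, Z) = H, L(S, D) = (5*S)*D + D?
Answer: 1023/10280 ≈ 0.099514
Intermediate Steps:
L(S, D) = D + 5*D*S (L(S, D) = 5*D*S + D = D + 5*D*S)
H = -1073/1023 (H = -13*1/(3*(1 + 5*6)) + 10/(-11) = -13*1/(3*(1 + 30)) + 10*(-1/11) = -13/(3*31) - 10/11 = -13/93 - 10/11 = -1073/1023 ≈ -1.0489)
a(v, Z) = -1073/1023
-1/(-9 + a(-13, √(10 - 12))) = -1/(-9 - 1073/1023) = -1/(-10280/1023) = -1*(-1023/10280) = 1023/10280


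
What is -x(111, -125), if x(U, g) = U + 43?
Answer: -154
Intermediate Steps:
x(U, g) = 43 + U
-x(111, -125) = -(43 + 111) = -1*154 = -154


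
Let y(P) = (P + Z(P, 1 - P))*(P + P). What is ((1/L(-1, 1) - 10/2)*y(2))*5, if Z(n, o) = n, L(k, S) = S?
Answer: -320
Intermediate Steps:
y(P) = 4*P² (y(P) = (P + P)*(P + P) = (2*P)*(2*P) = 4*P²)
((1/L(-1, 1) - 10/2)*y(2))*5 = ((1/1 - 10/2)*(4*2²))*5 = ((1*1 - 10*½)*(4*4))*5 = ((1 - 5)*16)*5 = -4*16*5 = -64*5 = -320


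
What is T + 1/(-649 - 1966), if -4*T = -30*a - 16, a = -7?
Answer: -253657/5230 ≈ -48.500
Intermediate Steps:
T = -97/2 (T = -(-30*(-7) - 16)/4 = -(210 - 16)/4 = -1/4*194 = -97/2 ≈ -48.500)
T + 1/(-649 - 1966) = -97/2 + 1/(-649 - 1966) = -97/2 + 1/(-2615) = -97/2 - 1/2615 = -253657/5230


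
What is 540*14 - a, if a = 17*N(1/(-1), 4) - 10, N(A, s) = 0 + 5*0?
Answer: 7570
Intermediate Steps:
N(A, s) = 0 (N(A, s) = 0 + 0 = 0)
a = -10 (a = 17*0 - 10 = 0 - 10 = -10)
540*14 - a = 540*14 - 1*(-10) = 7560 + 10 = 7570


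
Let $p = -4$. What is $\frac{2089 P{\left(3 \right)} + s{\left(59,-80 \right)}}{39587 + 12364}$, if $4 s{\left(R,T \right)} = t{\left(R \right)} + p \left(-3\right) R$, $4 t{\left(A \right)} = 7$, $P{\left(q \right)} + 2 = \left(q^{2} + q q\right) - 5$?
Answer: $\frac{123501}{277072} \approx 0.44574$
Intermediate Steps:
$P{\left(q \right)} = -7 + 2 q^{2}$ ($P{\left(q \right)} = -2 - \left(5 - q^{2} - q q\right) = -2 + \left(\left(q^{2} + q^{2}\right) - 5\right) = -2 + \left(2 q^{2} - 5\right) = -2 + \left(-5 + 2 q^{2}\right) = -7 + 2 q^{2}$)
$t{\left(A \right)} = \frac{7}{4}$ ($t{\left(A \right)} = \frac{1}{4} \cdot 7 = \frac{7}{4}$)
$s{\left(R,T \right)} = \frac{7}{16} + 3 R$ ($s{\left(R,T \right)} = \frac{\frac{7}{4} + \left(-4\right) \left(-3\right) R}{4} = \frac{\frac{7}{4} + 12 R}{4} = \frac{7}{16} + 3 R$)
$\frac{2089 P{\left(3 \right)} + s{\left(59,-80 \right)}}{39587 + 12364} = \frac{2089 \left(-7 + 2 \cdot 3^{2}\right) + \left(\frac{7}{16} + 3 \cdot 59\right)}{39587 + 12364} = \frac{2089 \left(-7 + 2 \cdot 9\right) + \left(\frac{7}{16} + 177\right)}{51951} = \left(2089 \left(-7 + 18\right) + \frac{2839}{16}\right) \frac{1}{51951} = \left(2089 \cdot 11 + \frac{2839}{16}\right) \frac{1}{51951} = \left(22979 + \frac{2839}{16}\right) \frac{1}{51951} = \frac{370503}{16} \cdot \frac{1}{51951} = \frac{123501}{277072}$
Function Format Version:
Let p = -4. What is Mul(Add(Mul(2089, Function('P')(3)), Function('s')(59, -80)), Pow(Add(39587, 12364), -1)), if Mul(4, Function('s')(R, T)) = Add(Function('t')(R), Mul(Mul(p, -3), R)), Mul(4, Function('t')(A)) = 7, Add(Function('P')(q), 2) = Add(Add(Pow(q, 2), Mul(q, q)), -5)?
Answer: Rational(123501, 277072) ≈ 0.44574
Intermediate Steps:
Function('P')(q) = Add(-7, Mul(2, Pow(q, 2))) (Function('P')(q) = Add(-2, Add(Add(Pow(q, 2), Mul(q, q)), -5)) = Add(-2, Add(Add(Pow(q, 2), Pow(q, 2)), -5)) = Add(-2, Add(Mul(2, Pow(q, 2)), -5)) = Add(-2, Add(-5, Mul(2, Pow(q, 2)))) = Add(-7, Mul(2, Pow(q, 2))))
Function('t')(A) = Rational(7, 4) (Function('t')(A) = Mul(Rational(1, 4), 7) = Rational(7, 4))
Function('s')(R, T) = Add(Rational(7, 16), Mul(3, R)) (Function('s')(R, T) = Mul(Rational(1, 4), Add(Rational(7, 4), Mul(Mul(-4, -3), R))) = Mul(Rational(1, 4), Add(Rational(7, 4), Mul(12, R))) = Add(Rational(7, 16), Mul(3, R)))
Mul(Add(Mul(2089, Function('P')(3)), Function('s')(59, -80)), Pow(Add(39587, 12364), -1)) = Mul(Add(Mul(2089, Add(-7, Mul(2, Pow(3, 2)))), Add(Rational(7, 16), Mul(3, 59))), Pow(Add(39587, 12364), -1)) = Mul(Add(Mul(2089, Add(-7, Mul(2, 9))), Add(Rational(7, 16), 177)), Pow(51951, -1)) = Mul(Add(Mul(2089, Add(-7, 18)), Rational(2839, 16)), Rational(1, 51951)) = Mul(Add(Mul(2089, 11), Rational(2839, 16)), Rational(1, 51951)) = Mul(Add(22979, Rational(2839, 16)), Rational(1, 51951)) = Mul(Rational(370503, 16), Rational(1, 51951)) = Rational(123501, 277072)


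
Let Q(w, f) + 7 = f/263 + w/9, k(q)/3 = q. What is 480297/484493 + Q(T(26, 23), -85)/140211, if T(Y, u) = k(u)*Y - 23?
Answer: 159617963509216/160793264070441 ≈ 0.99269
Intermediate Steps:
k(q) = 3*q
T(Y, u) = -23 + 3*Y*u (T(Y, u) = (3*u)*Y - 23 = 3*Y*u - 23 = -23 + 3*Y*u)
Q(w, f) = -7 + w/9 + f/263 (Q(w, f) = -7 + (f/263 + w/9) = -7 + (w/9 + f/263) = -7 + w/9 + f/263)
480297/484493 + Q(T(26, 23), -85)/140211 = 480297/484493 + (-7 + (-23 + 3*26*23)/9 + (1/263)*(-85))/140211 = 480297*(1/484493) + (-7 + (-23 + 1794)/9 - 85/263)*(1/140211) = 480297/484493 + (-7 + (⅑)*1771 - 85/263)*(1/140211) = 480297/484493 + (-7 + 1771/9 - 85/263)*(1/140211) = 480297/484493 + (448439/2367)*(1/140211) = 480297/484493 + 448439/331879437 = 159617963509216/160793264070441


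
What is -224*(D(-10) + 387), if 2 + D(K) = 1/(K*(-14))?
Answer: -431208/5 ≈ -86242.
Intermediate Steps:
D(K) = -2 - 1/(14*K) (D(K) = -2 + 1/(K*(-14)) = -2 - 1/14/K = -2 - 1/(14*K))
-224*(D(-10) + 387) = -224*((-2 - 1/14/(-10)) + 387) = -224*((-2 - 1/14*(-1/10)) + 387) = -224*((-2 + 1/140) + 387) = -224*(-279/140 + 387) = -224*53901/140 = -431208/5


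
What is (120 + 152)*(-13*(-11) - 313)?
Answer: -46240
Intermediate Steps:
(120 + 152)*(-13*(-11) - 313) = 272*(143 - 313) = 272*(-170) = -46240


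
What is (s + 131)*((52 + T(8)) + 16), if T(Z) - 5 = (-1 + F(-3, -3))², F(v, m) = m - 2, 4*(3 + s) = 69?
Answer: 63329/4 ≈ 15832.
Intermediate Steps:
s = 57/4 (s = -3 + (¼)*69 = -3 + 69/4 = 57/4 ≈ 14.250)
F(v, m) = -2 + m
T(Z) = 41 (T(Z) = 5 + (-1 + (-2 - 3))² = 5 + (-1 - 5)² = 5 + (-6)² = 5 + 36 = 41)
(s + 131)*((52 + T(8)) + 16) = (57/4 + 131)*((52 + 41) + 16) = 581*(93 + 16)/4 = (581/4)*109 = 63329/4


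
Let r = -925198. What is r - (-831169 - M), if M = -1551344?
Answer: -1645373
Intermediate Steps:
r - (-831169 - M) = -925198 - (-831169 - 1*(-1551344)) = -925198 - (-831169 + 1551344) = -925198 - 1*720175 = -925198 - 720175 = -1645373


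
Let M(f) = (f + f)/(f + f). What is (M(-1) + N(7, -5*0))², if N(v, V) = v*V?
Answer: 1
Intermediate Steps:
N(v, V) = V*v
M(f) = 1 (M(f) = (2*f)/((2*f)) = (2*f)*(1/(2*f)) = 1)
(M(-1) + N(7, -5*0))² = (1 - 5*0*7)² = (1 + 0*7)² = (1 + 0)² = 1² = 1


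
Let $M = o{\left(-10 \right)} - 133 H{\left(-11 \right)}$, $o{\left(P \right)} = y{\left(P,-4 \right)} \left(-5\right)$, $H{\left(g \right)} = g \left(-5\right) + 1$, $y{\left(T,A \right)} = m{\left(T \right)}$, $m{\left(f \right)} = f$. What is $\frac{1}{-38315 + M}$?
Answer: $- \frac{1}{45713} \approx -2.1876 \cdot 10^{-5}$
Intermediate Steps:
$y{\left(T,A \right)} = T$
$H{\left(g \right)} = 1 - 5 g$ ($H{\left(g \right)} = - 5 g + 1 = 1 - 5 g$)
$o{\left(P \right)} = - 5 P$ ($o{\left(P \right)} = P \left(-5\right) = - 5 P$)
$M = -7398$ ($M = \left(-5\right) \left(-10\right) - 133 \left(1 - -55\right) = 50 - 133 \left(1 + 55\right) = 50 - 7448 = -7398$)
$\frac{1}{-38315 + M} = \frac{1}{-38315 - 7398} = \frac{1}{-45713} = - \frac{1}{45713}$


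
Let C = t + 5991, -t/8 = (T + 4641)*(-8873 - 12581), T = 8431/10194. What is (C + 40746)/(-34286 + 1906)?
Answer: -4060947072049/165040860 ≈ -24606.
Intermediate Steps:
T = 8431/10194 (T = 8431*(1/10194) = 8431/10194 ≈ 0.82705)
t = 4060708853560/5097 (t = -8*(8431/10194 + 4641)*(-8873 - 12581) = -189275140*(-21454)/5097 = -8*(-507588606695/5097) = 4060708853560/5097 ≈ 7.9669e+8)
C = 4060739389687/5097 (C = 4060708853560/5097 + 5991 = 4060739389687/5097 ≈ 7.9669e+8)
(C + 40746)/(-34286 + 1906) = (4060739389687/5097 + 40746)/(-34286 + 1906) = (4060947072049/5097)/(-32380) = (4060947072049/5097)*(-1/32380) = -4060947072049/165040860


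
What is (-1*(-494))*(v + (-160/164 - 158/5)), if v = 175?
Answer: 14423318/205 ≈ 70358.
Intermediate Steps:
(-1*(-494))*(v + (-160/164 - 158/5)) = (-1*(-494))*(175 + (-160/164 - 158/5)) = 494*(175 + (-160*1/164 - 158*⅕)) = 494*(175 + (-40/41 - 158/5)) = 494*(175 - 6678/205) = 494*(29197/205) = 14423318/205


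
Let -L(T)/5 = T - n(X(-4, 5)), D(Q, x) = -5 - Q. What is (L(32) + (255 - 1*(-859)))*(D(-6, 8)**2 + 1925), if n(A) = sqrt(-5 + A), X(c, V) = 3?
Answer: 1837404 + 9630*I*sqrt(2) ≈ 1.8374e+6 + 13619.0*I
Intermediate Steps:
L(T) = -5*T + 5*I*sqrt(2) (L(T) = -5*(T - sqrt(-5 + 3)) = -5*(T - sqrt(-2)) = -5*(T - I*sqrt(2)) = -5*T + 5*I*sqrt(2))
(L(32) + (255 - 1*(-859)))*(D(-6, 8)**2 + 1925) = ((-5*32 + 5*I*sqrt(2)) + (255 - 1*(-859)))*((-5 - 1*(-6))**2 + 1925) = ((-160 + 5*I*sqrt(2)) + (255 + 859))*((-5 + 6)**2 + 1925) = ((-160 + 5*I*sqrt(2)) + 1114)*(1**2 + 1925) = (954 + 5*I*sqrt(2))*(1 + 1925) = (954 + 5*I*sqrt(2))*1926 = 1837404 + 9630*I*sqrt(2)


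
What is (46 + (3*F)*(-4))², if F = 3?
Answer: 100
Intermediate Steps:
(46 + (3*F)*(-4))² = (46 + (3*3)*(-4))² = (46 + 9*(-4))² = (46 - 36)² = 10² = 100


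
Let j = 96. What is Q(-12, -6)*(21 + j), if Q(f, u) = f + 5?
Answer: -819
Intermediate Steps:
Q(f, u) = 5 + f
Q(-12, -6)*(21 + j) = (5 - 12)*(21 + 96) = -7*117 = -819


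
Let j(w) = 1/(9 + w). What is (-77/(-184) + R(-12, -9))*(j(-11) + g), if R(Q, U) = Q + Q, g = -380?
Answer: 3301979/368 ≈ 8972.8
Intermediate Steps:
R(Q, U) = 2*Q
(-77/(-184) + R(-12, -9))*(j(-11) + g) = (-77/(-184) + 2*(-12))*(1/(9 - 11) - 380) = (-77*(-1/184) - 24)*(1/(-2) - 380) = (77/184 - 24)*(-½ - 380) = -4339/184*(-761/2) = 3301979/368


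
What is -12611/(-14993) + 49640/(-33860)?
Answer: -15862203/25383149 ≈ -0.62491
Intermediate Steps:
-12611/(-14993) + 49640/(-33860) = -12611*(-1/14993) + 49640*(-1/33860) = 12611/14993 - 2482/1693 = -15862203/25383149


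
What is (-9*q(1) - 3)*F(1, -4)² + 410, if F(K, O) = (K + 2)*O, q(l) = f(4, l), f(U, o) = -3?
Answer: 3866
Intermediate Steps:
q(l) = -3
F(K, O) = O*(2 + K) (F(K, O) = (2 + K)*O = O*(2 + K))
(-9*q(1) - 3)*F(1, -4)² + 410 = (-9*(-3) - 3)*(-4*(2 + 1))² + 410 = (27 - 3)*(-4*3)² + 410 = 24*(-12)² + 410 = 24*144 + 410 = 3456 + 410 = 3866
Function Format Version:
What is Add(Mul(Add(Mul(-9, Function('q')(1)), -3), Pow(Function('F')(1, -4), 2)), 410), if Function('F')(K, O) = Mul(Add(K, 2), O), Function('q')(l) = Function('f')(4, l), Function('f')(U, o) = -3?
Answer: 3866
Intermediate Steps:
Function('q')(l) = -3
Function('F')(K, O) = Mul(O, Add(2, K)) (Function('F')(K, O) = Mul(Add(2, K), O) = Mul(O, Add(2, K)))
Add(Mul(Add(Mul(-9, Function('q')(1)), -3), Pow(Function('F')(1, -4), 2)), 410) = Add(Mul(Add(Mul(-9, -3), -3), Pow(Mul(-4, Add(2, 1)), 2)), 410) = Add(Mul(Add(27, -3), Pow(Mul(-4, 3), 2)), 410) = Add(Mul(24, Pow(-12, 2)), 410) = Add(Mul(24, 144), 410) = Add(3456, 410) = 3866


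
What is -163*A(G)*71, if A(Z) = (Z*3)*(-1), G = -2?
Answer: -69438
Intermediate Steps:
A(Z) = -3*Z (A(Z) = (3*Z)*(-1) = -3*Z)
-163*A(G)*71 = -(-489)*(-2)*71 = -163*6*71 = -978*71 = -69438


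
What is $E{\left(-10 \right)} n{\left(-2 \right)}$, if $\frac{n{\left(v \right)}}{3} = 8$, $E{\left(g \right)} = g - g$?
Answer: $0$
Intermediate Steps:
$E{\left(g \right)} = 0$
$n{\left(v \right)} = 24$ ($n{\left(v \right)} = 3 \cdot 8 = 24$)
$E{\left(-10 \right)} n{\left(-2 \right)} = 0 \cdot 24 = 0$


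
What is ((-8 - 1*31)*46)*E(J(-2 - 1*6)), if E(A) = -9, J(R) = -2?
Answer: 16146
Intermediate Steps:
((-8 - 1*31)*46)*E(J(-2 - 1*6)) = ((-8 - 1*31)*46)*(-9) = ((-8 - 31)*46)*(-9) = -39*46*(-9) = -1794*(-9) = 16146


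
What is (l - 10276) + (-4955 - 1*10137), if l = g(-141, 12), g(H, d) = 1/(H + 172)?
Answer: -786407/31 ≈ -25368.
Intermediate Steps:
g(H, d) = 1/(172 + H)
l = 1/31 (l = 1/(172 - 141) = 1/31 ≈ 0.032258)
(l - 10276) + (-4955 - 1*10137) = (1/31 - 10276) + (-4955 - 1*10137) = -318555/31 + (-4955 - 10137) = -318555/31 - 15092 = -786407/31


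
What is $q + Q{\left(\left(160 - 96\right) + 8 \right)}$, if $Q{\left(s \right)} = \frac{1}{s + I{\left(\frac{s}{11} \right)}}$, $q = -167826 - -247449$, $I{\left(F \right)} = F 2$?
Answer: $\frac{74527139}{936} \approx 79623.0$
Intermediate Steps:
$I{\left(F \right)} = 2 F$
$q = 79623$ ($q = -167826 + 247449 = 79623$)
$Q{\left(s \right)} = \frac{11}{13 s}$ ($Q{\left(s \right)} = \frac{1}{s + 2 \frac{s}{11}} = \frac{1}{s + \frac{2 s}{11}} = \frac{1}{\frac{13}{11} s} = \frac{11}{13 s}$)
$q + Q{\left(\left(160 - 96\right) + 8 \right)} = 79623 + \frac{11}{13 \left(\left(160 - 96\right) + 8\right)} = 79623 + \frac{11}{13 \left(64 + 8\right)} = 79623 + \frac{11}{13 \cdot 72} = 79623 + \frac{11}{13} \cdot \frac{1}{72} = 79623 + \frac{11}{936} = \frac{74527139}{936}$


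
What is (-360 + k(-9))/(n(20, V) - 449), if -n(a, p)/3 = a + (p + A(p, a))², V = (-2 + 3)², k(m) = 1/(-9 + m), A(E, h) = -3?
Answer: 6481/9378 ≈ 0.69109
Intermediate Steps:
V = 1 (V = 1² = 1)
n(a, p) = -3*a - 3*(-3 + p)² (n(a, p) = -3*(a + (p - 3)²) = -3*(a + (-3 + p)²) = -3*a - 3*(-3 + p)²)
(-360 + k(-9))/(n(20, V) - 449) = (-360 + 1/(-9 - 9))/((-3*20 - 3*(-3 + 1)²) - 449) = (-360 + 1/(-18))/((-60 - 3*(-2)²) - 449) = (-360 - 1/18)/((-60 - 3*4) - 449) = -6481/(18*((-60 - 12) - 449)) = -6481/(18*(-72 - 449)) = -6481/18/(-521) = -6481/18*(-1/521) = 6481/9378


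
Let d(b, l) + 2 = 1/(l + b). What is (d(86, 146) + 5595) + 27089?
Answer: 7582225/232 ≈ 32682.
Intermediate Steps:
d(b, l) = -2 + 1/(b + l) (d(b, l) = -2 + 1/(l + b) = -2 + 1/(b + l))
(d(86, 146) + 5595) + 27089 = ((1 - 2*86 - 2*146)/(86 + 146) + 5595) + 27089 = ((1 - 172 - 292)/232 + 5595) + 27089 = ((1/232)*(-463) + 5595) + 27089 = (-463/232 + 5595) + 27089 = 1297577/232 + 27089 = 7582225/232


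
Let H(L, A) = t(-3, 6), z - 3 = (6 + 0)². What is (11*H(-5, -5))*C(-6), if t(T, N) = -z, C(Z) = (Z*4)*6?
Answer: 61776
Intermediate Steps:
z = 39 (z = 3 + (6 + 0)² = 3 + 6² = 3 + 36 = 39)
C(Z) = 24*Z (C(Z) = (4*Z)*6 = 24*Z)
t(T, N) = -39 (t(T, N) = -1*39 = -39)
H(L, A) = -39
(11*H(-5, -5))*C(-6) = (11*(-39))*(24*(-6)) = -429*(-144) = 61776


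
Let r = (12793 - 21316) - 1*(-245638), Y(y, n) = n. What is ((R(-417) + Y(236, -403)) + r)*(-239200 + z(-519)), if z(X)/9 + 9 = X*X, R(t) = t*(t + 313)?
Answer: 611965837440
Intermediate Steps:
R(t) = t*(313 + t)
z(X) = -81 + 9*X**2 (z(X) = -81 + 9*(X*X) = -81 + 9*X**2)
r = 237115 (r = -8523 + 245638 = 237115)
((R(-417) + Y(236, -403)) + r)*(-239200 + z(-519)) = ((-417*(313 - 417) - 403) + 237115)*(-239200 + (-81 + 9*(-519)**2)) = ((-417*(-104) - 403) + 237115)*(-239200 + (-81 + 9*269361)) = ((43368 - 403) + 237115)*(-239200 + (-81 + 2424249)) = (42965 + 237115)*(-239200 + 2424168) = 280080*2184968 = 611965837440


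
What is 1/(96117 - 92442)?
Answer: 1/3675 ≈ 0.00027211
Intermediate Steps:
1/(96117 - 92442) = 1/3675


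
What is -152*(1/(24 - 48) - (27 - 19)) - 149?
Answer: 3220/3 ≈ 1073.3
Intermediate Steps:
-152*(1/(24 - 48) - (27 - 19)) - 149 = -152*(1/(-24) - 1*8) - 149 = -152*(-1/24 - 8) - 149 = -152*(-193/24) - 149 = 3667/3 - 149 = 3220/3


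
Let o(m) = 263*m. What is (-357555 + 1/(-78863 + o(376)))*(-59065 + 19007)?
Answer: 286816837214692/20025 ≈ 1.4323e+10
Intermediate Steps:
(-357555 + 1/(-78863 + o(376)))*(-59065 + 19007) = (-357555 + 1/(-78863 + 263*376))*(-59065 + 19007) = (-357555 + 1/(-78863 + 98888))*(-40058) = (-357555 + 1/20025)*(-40058) = -7160038874/20025*(-40058) = 286816837214692/20025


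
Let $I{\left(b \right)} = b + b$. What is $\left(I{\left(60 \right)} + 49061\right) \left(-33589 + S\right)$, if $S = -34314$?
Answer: $-3339537443$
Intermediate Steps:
$I{\left(b \right)} = 2 b$
$\left(I{\left(60 \right)} + 49061\right) \left(-33589 + S\right) = \left(2 \cdot 60 + 49061\right) \left(-33589 - 34314\right) = \left(120 + 49061\right) \left(-67903\right) = 49181 \left(-67903\right) = -3339537443$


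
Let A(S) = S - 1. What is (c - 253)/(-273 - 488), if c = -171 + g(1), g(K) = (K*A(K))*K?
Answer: 424/761 ≈ 0.55716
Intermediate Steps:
A(S) = -1 + S
g(K) = K²*(-1 + K) (g(K) = (K*(-1 + K))*K = K²*(-1 + K))
c = -171 (c = -171 + 1²*(-1 + 1) = -171 + 1*0 = -171 + 0 = -171)
(c - 253)/(-273 - 488) = (-171 - 253)/(-273 - 488) = -424/(-761) = -424*(-1/761) = 424/761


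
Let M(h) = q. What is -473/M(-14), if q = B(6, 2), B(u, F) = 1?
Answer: -473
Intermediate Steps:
q = 1
M(h) = 1
-473/M(-14) = -473/1 = -473*1 = -473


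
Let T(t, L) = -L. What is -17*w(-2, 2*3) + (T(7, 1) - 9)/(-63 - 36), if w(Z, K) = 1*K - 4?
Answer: -3356/99 ≈ -33.899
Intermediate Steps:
w(Z, K) = -4 + K (w(Z, K) = K - 4 = -4 + K)
-17*w(-2, 2*3) + (T(7, 1) - 9)/(-63 - 36) = -17*(-4 + 2*3) + (-1*1 - 9)/(-63 - 36) = -17*(-4 + 6) + (-1 - 9)/(-99) = -17*2 - 10*(-1/99) = -34 + 10/99 = -3356/99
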